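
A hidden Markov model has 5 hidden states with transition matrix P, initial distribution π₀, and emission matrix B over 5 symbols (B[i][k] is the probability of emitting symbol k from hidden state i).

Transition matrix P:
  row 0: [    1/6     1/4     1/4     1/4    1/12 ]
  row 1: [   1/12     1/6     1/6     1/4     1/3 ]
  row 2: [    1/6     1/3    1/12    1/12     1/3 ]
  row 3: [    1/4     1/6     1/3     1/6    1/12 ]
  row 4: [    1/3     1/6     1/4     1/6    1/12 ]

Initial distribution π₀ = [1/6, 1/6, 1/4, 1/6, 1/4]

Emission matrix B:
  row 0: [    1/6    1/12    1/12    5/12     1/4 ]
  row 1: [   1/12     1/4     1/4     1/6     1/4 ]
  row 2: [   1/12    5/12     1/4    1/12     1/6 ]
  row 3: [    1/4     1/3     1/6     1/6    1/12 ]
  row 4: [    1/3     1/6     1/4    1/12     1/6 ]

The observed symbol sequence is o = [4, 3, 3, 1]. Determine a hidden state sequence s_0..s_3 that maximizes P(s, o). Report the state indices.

t=0: δ = [4.167e-02, 4.167e-02, 4.167e-02, 1.389e-02, 4.167e-02]  (obs o_0=4)
t=1: δ = [5.787e-03, 2.315e-03, 8.681e-04, 1.736e-03, 1.157e-03]  ψ = [4, 2, 0, 0, 1]  (obs o_1=3)
t=2: δ = [4.019e-04, 2.411e-04, 1.206e-04, 2.411e-04, 6.430e-05]  ψ = [0, 0, 0, 0, 1]  (obs o_2=3)
t=3: δ = [5.582e-06, 2.512e-05, 4.186e-05, 3.349e-05, 1.340e-05]  ψ = [0, 0, 0, 0, 1]  (obs o_3=1)
backtrack: best end state = 2; path = [4, 0, 0, 2]

path = [4, 0, 0, 2]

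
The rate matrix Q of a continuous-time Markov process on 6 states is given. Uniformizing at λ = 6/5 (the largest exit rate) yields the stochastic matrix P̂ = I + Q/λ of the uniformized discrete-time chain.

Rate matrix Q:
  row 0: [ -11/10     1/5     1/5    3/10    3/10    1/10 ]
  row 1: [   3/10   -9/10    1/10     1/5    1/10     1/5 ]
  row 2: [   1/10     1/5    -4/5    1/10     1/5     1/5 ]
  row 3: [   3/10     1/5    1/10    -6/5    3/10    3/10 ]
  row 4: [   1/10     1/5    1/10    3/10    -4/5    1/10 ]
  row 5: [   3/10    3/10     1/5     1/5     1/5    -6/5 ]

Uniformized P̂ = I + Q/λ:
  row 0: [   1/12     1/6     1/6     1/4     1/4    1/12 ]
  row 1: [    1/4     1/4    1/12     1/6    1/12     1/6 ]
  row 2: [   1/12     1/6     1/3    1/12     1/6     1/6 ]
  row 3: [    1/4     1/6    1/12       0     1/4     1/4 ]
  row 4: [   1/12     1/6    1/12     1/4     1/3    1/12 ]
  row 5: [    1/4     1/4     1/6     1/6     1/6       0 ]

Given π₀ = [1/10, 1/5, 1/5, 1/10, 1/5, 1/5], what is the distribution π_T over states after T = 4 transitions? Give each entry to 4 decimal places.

t=0: π = [0.1000, 0.2000, 0.2000, 0.1000, 0.2000, 0.2000]
t=1: π = [0.1667, 0.2000, 0.1583, 0.1583, 0.2000, 0.1167]
t=2: π = [0.1625, 0.1931, 0.1465, 0.1576, 0.2104, 0.1299]
t=3: π = [0.1634, 0.1936, 0.1443, 0.1593, 0.2123, 0.1271]
t=4: π = [0.1633, 0.1934, 0.1436, 0.1594, 0.2128, 0.1274]

π = [0.1633, 0.1934, 0.1436, 0.1594, 0.2128, 0.1274]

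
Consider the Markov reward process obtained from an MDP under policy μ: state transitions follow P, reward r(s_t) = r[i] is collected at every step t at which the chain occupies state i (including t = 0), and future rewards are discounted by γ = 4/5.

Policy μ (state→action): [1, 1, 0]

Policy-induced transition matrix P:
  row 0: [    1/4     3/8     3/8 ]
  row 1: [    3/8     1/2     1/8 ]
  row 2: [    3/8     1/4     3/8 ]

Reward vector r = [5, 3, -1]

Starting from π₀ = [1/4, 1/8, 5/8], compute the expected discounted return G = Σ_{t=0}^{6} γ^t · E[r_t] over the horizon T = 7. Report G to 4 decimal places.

G = 8.2862

t=0: π = [0.2500, 0.1250, 0.6250], E[r] = 1.0000, γ^t·E[r] = 1.000000, running G = 1.000000
t=1: π = [0.3438, 0.3125, 0.3438], E[r] = 2.3125, γ^t·E[r] = 1.850000, running G = 2.850000
t=2: π = [0.3320, 0.3711, 0.2969], E[r] = 2.4766, γ^t·E[r] = 1.585000, running G = 4.435000
t=3: π = [0.3335, 0.3843, 0.2822], E[r] = 2.5381, γ^t·E[r] = 1.299500, running G = 5.734500
t=4: π = [0.3333, 0.3878, 0.2789], E[r] = 2.5509, γ^t·E[r] = 1.044850, running G = 6.779350
t=5: π = [0.3333, 0.3886, 0.2781], E[r] = 2.5544, γ^t·E[r] = 0.837035, running G = 7.616385
t=6: π = [0.3333, 0.3888, 0.2778], E[r] = 2.5553, γ^t·E[r] = 0.669849, running G = 8.286234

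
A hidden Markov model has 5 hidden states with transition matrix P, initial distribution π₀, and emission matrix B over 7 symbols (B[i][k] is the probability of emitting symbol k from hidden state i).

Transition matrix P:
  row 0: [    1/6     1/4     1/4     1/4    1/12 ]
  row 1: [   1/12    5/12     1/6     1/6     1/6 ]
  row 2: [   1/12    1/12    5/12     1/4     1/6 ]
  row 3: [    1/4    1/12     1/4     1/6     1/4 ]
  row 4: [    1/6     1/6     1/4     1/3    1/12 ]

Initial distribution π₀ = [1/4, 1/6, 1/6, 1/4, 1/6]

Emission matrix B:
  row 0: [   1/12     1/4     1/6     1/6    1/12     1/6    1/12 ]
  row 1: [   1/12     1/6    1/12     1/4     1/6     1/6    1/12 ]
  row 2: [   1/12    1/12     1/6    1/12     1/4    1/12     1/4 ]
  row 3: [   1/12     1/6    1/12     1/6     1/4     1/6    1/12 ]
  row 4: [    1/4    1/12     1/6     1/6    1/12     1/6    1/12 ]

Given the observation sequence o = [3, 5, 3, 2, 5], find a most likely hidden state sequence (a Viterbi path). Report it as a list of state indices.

t=0: δ = [4.167e-02, 4.167e-02, 1.389e-02, 4.167e-02, 2.778e-02]  (obs o_0=3)
t=1: δ = [1.736e-03, 2.894e-03, 8.681e-04, 1.736e-03, 1.736e-03]  ψ = [3, 1, 0, 0, 3]  (obs o_1=5)
t=2: δ = [7.234e-05, 3.014e-04, 4.019e-05, 9.645e-05, 8.038e-05]  ψ = [3, 1, 1, 4, 1]  (obs o_2=3)
t=3: δ = [4.186e-06, 1.047e-05, 8.372e-06, 4.186e-06, 8.372e-06]  ψ = [1, 1, 1, 1, 1]  (obs o_3=2)
t=4: δ = [2.326e-07, 7.268e-07, 2.907e-07, 4.651e-07, 2.907e-07]  ψ = [4, 1, 2, 4, 1]  (obs o_4=5)
backtrack: best end state = 1; path = [1, 1, 1, 1, 1]

path = [1, 1, 1, 1, 1]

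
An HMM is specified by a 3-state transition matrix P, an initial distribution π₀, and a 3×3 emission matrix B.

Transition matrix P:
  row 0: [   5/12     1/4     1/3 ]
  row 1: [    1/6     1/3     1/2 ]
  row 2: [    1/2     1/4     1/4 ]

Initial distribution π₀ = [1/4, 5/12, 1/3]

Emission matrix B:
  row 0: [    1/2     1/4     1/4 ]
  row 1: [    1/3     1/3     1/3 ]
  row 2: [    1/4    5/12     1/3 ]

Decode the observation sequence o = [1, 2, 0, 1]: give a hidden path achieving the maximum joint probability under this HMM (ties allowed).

t=0: δ = [6.250e-02, 1.389e-01, 1.389e-01]  (obs o_0=1)
t=1: δ = [1.736e-02, 1.543e-02, 2.315e-02]  ψ = [2, 1, 1]  (obs o_1=2)
t=2: δ = [5.787e-03, 1.929e-03, 1.929e-03]  ψ = [2, 2, 1]  (obs o_2=0)
t=3: δ = [6.028e-04, 4.823e-04, 8.038e-04]  ψ = [0, 0, 0]  (obs o_3=1)
backtrack: best end state = 2; path = [1, 2, 0, 2]

path = [1, 2, 0, 2]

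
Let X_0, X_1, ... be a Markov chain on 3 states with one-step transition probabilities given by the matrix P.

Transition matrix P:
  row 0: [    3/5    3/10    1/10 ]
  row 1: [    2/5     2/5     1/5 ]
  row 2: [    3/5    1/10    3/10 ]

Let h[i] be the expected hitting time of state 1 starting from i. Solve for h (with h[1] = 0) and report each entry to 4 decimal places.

h = [3.6364, 0.0000, 4.5455]

First-step conditioning: h[1] = 0; for i ≠ 1, h[i] = 1 + Σ_k P[i][k]·h[k].
  h[0] = 1 + 3/5·h[0] + 1/10·h[2]
  h[2] = 1 + 3/5·h[0] + 3/10·h[2]
Solving the 2×2 linear system over states ≠ 1 gives exactly h = [40/11, 0, 50/11] (h[1] = 0 is the target).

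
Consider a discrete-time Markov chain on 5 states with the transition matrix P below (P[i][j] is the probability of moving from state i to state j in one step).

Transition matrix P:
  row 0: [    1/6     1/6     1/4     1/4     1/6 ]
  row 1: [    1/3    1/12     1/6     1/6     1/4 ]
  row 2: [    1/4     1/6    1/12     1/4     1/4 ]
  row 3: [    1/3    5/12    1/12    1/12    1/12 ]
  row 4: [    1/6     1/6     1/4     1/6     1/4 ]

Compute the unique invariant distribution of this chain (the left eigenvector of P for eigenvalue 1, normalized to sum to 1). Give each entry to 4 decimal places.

Balance equations π_j = Σ_i π_i·P[i][j]:
  π_0 = 1/6·π_0 + 1/3·π_1 + 1/4·π_2 + 1/3·π_3 + 1/6·π_4
  π_1 = 1/6·π_0 + 1/12·π_1 + 1/6·π_2 + 5/12·π_3 + 1/6·π_4
  π_2 = 1/4·π_0 + 1/6·π_1 + 1/12·π_2 + 1/12·π_3 + 1/4·π_4
  π_3 = 1/4·π_0 + 1/6·π_1 + 1/4·π_2 + 1/12·π_3 + 1/6·π_4
  normalize: π_0 + π_1 + π_2 + π_3 + π_4 = 1
Solving the linear system gives exactly π = [6937/28321, 5573/28321, 4918/28321, 5269/28321, 5624/28321].

π = [0.2449, 0.1968, 0.1737, 0.1860, 0.1986]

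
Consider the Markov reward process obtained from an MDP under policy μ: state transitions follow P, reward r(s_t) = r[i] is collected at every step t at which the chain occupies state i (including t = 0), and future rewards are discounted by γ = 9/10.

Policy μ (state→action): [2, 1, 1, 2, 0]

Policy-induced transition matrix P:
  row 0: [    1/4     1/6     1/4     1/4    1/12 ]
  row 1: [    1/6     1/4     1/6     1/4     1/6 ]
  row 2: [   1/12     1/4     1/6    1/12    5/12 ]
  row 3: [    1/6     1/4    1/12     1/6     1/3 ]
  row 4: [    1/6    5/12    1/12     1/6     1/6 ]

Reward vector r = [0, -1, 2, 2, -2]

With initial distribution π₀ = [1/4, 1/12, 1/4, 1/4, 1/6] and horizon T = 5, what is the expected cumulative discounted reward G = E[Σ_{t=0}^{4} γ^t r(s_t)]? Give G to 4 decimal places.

G = 0.3968

t=0: π = [0.2500, 0.0833, 0.2500, 0.2500, 0.1667], E[r] = 0.5833, γ^t·E[r] = 0.583333, running G = 0.583333
t=1: π = [0.1667, 0.2569, 0.1528, 0.1736, 0.2500], E[r] = -0.1042, γ^t·E[r] = -0.093750, running G = 0.489583
t=2: π = [0.1678, 0.2778, 0.1453, 0.1892, 0.2199], E[r] = -0.0486, γ^t·E[r] = -0.039375, running G = 0.450208
t=3: π = [0.1685, 0.2727, 0.1466, 0.1917, 0.2205], E[r] = -0.0372, γ^t·E[r] = -0.027141, running G = 0.423068
t=4: π = [0.1685, 0.2727, 0.1464, 0.1912, 0.2212], E[r] = -0.0400, γ^t·E[r] = -0.026222, running G = 0.396846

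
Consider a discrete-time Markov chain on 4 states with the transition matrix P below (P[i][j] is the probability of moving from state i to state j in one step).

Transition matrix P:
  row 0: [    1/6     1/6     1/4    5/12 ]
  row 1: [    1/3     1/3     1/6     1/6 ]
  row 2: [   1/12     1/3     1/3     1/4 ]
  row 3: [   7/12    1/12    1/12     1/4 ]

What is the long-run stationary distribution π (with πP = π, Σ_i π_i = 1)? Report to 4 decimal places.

Balance equations π_j = Σ_i π_i·P[i][j]:
  π_0 = 1/6·π_0 + 1/3·π_1 + 1/12·π_2 + 7/12·π_3
  π_1 = 1/6·π_0 + 1/3·π_1 + 1/3·π_2 + 1/12·π_3
  π_2 = 1/4·π_0 + 1/6·π_1 + 1/3·π_2 + 1/12·π_3
  normalize: π_0 + π_1 + π_2 + π_3 = 1
Solving the linear system gives exactly π = [10/33, 7/33, 20/99, 28/99].

π = [0.3030, 0.2121, 0.2020, 0.2828]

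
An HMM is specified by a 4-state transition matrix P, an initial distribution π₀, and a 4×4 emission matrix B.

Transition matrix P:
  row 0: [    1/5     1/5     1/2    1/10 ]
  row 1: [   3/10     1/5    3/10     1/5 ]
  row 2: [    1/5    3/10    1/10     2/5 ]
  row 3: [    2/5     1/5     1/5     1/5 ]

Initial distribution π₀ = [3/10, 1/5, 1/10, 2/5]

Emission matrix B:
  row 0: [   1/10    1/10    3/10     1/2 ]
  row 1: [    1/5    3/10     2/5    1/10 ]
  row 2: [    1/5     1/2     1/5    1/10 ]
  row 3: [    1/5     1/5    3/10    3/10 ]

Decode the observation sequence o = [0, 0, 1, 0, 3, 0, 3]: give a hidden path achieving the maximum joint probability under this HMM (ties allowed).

t=0: δ = [3.000e-02, 4.000e-02, 2.000e-02, 8.000e-02]  (obs o_0=0)
t=1: δ = [3.200e-03, 3.200e-03, 3.200e-03, 3.200e-03]  ψ = [3, 3, 3, 3]  (obs o_1=0)
t=2: δ = [1.280e-04, 2.880e-04, 8.000e-04, 2.560e-04]  ψ = [3, 2, 0, 2]  (obs o_2=1)
t=3: δ = [1.600e-05, 4.800e-05, 1.728e-05, 6.400e-05]  ψ = [2, 2, 1, 2]  (obs o_3=0)
t=4: δ = [1.280e-05, 1.280e-06, 1.440e-06, 3.840e-06]  ψ = [3, 3, 1, 3]  (obs o_4=3)
t=5: δ = [2.560e-07, 5.120e-07, 1.280e-06, 2.560e-07]  ψ = [0, 0, 0, 0]  (obs o_5=0)
t=6: δ = [1.280e-07, 3.840e-08, 1.536e-08, 1.536e-07]  ψ = [2, 2, 1, 2]  (obs o_6=3)
backtrack: best end state = 3; path = [3, 0, 2, 3, 0, 2, 3]

path = [3, 0, 2, 3, 0, 2, 3]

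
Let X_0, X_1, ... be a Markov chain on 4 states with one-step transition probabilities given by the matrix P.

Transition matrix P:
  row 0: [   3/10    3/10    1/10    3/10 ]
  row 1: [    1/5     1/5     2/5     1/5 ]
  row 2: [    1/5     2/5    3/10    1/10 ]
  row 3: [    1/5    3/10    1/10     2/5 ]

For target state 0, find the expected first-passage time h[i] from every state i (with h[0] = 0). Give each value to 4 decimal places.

h = [0.0000, 5.0000, 5.0000, 5.0000]

First-step conditioning: h[0] = 0; for i ≠ 0, h[i] = 1 + Σ_k P[i][k]·h[k].
  h[1] = 1 + 1/5·h[1] + 2/5·h[2] + 1/5·h[3]
  h[2] = 1 + 2/5·h[1] + 3/10·h[2] + 1/10·h[3]
  h[3] = 1 + 3/10·h[1] + 1/10·h[2] + 2/5·h[3]
Solving the 3×3 linear system over states ≠ 0 gives exactly h = [0, 5, 5, 5] (h[0] = 0 is the target).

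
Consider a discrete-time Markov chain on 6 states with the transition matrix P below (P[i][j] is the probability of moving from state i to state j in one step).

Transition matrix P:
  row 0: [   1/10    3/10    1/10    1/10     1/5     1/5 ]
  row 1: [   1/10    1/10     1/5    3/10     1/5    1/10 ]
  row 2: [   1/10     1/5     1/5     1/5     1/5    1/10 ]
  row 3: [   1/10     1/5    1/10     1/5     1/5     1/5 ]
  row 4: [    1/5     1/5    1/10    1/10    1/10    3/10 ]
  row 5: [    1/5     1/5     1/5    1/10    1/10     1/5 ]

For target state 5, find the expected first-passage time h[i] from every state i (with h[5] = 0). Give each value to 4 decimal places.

h = [5.4402, 5.9298, 5.9842, 5.3858, 4.9011, 0.0000]

First-step conditioning: h[5] = 0; for i ≠ 5, h[i] = 1 + Σ_k P[i][k]·h[k].
  h[0] = 1 + 1/10·h[0] + 3/10·h[1] + 1/10·h[2] + 1/10·h[3] + 1/5·h[4]
  h[1] = 1 + 1/10·h[0] + 1/10·h[1] + 1/5·h[2] + 3/10·h[3] + 1/5·h[4]
  h[2] = 1 + 1/10·h[0] + 1/5·h[1] + 1/5·h[2] + 1/5·h[3] + 1/5·h[4]
  h[3] = 1 + 1/10·h[0] + 1/5·h[1] + 1/10·h[2] + 1/5·h[3] + 1/5·h[4]
  h[4] = 1 + 1/5·h[0] + 1/5·h[1] + 1/10·h[2] + 1/10·h[3] + 1/10·h[4]
Solving the 5×5 linear system over states ≠ 5 gives exactly h = [5500/1011, 5995/1011, 6050/1011, 1815/337, 4955/1011, 0] (h[5] = 0 is the target).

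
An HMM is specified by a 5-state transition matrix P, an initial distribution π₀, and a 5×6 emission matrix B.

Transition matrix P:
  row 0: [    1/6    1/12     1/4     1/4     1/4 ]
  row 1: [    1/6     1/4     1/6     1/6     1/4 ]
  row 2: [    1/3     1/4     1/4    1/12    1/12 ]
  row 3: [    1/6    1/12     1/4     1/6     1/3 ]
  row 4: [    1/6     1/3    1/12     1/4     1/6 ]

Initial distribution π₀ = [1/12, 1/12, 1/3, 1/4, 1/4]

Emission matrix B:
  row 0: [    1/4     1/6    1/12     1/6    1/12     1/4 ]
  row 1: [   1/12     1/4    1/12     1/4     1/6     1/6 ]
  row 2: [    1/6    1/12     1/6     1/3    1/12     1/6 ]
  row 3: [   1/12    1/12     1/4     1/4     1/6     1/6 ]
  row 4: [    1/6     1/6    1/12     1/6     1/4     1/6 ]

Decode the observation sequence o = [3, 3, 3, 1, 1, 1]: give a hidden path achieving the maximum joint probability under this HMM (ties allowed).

path = [2, 2, 2, 1, 1, 1]

t=0: δ = [1.389e-02, 2.083e-02, 1.111e-01, 6.250e-02, 4.167e-02]  (obs o_0=3)
t=1: δ = [6.173e-03, 6.944e-03, 9.259e-03, 2.604e-03, 3.472e-03]  ψ = [2, 2, 2, 3, 3]  (obs o_1=3)
t=2: δ = [5.144e-04, 5.787e-04, 7.716e-04, 3.858e-04, 2.894e-04]  ψ = [2, 2, 2, 0, 1]  (obs o_2=3)
t=3: δ = [4.287e-05, 4.823e-05, 1.608e-05, 1.072e-05, 2.411e-05]  ψ = [2, 2, 2, 0, 1]  (obs o_3=1)
t=4: δ = [1.340e-06, 3.014e-06, 8.931e-07, 8.931e-07, 2.009e-06]  ψ = [1, 1, 0, 0, 1]  (obs o_4=1)
t=5: δ = [8.372e-08, 1.884e-07, 4.186e-08, 4.186e-08, 1.256e-07]  ψ = [1, 1, 1, 1, 1]  (obs o_5=1)
backtrack: best end state = 1; path = [2, 2, 2, 1, 1, 1]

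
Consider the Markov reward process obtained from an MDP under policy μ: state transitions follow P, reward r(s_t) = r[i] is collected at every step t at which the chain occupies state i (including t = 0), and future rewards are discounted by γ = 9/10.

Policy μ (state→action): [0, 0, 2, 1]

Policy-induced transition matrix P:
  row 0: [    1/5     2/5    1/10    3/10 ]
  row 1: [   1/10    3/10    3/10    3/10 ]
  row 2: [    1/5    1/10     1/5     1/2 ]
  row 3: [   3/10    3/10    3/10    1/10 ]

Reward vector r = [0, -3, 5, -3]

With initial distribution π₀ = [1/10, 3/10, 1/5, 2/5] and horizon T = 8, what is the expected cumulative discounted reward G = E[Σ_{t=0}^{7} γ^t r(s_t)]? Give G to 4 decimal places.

G = -3.3098

t=0: π = [0.1000, 0.3000, 0.2000, 0.4000], E[r] = -1.1000, γ^t·E[r] = -1.100000, running G = -1.100000
t=1: π = [0.2100, 0.2700, 0.2600, 0.2600], E[r] = -0.2900, γ^t·E[r] = -0.261000, running G = -1.361000
t=2: π = [0.1990, 0.2690, 0.2320, 0.3000], E[r] = -0.5470, γ^t·E[r] = -0.443070, running G = -1.804070
t=3: π = [0.2031, 0.2735, 0.2370, 0.2864], E[r] = -0.4947, γ^t·E[r] = -0.360636, running G = -2.164706
t=4: π = [0.2013, 0.2729, 0.2357, 0.2901], E[r] = -0.5107, γ^t·E[r] = -0.335064, running G = -2.499770
t=5: π = [0.2017, 0.2730, 0.2362, 0.2891], E[r] = -0.5054, γ^t·E[r] = -0.298460, running G = -2.798230
t=6: π = [0.2016, 0.2729, 0.2360, 0.2894], E[r] = -0.5069, γ^t·E[r] = -0.269365, running G = -3.067595
t=7: π = [0.2016, 0.2730, 0.2361, 0.2893], E[r] = -0.5065, γ^t·E[r] = -0.242242, running G = -3.309837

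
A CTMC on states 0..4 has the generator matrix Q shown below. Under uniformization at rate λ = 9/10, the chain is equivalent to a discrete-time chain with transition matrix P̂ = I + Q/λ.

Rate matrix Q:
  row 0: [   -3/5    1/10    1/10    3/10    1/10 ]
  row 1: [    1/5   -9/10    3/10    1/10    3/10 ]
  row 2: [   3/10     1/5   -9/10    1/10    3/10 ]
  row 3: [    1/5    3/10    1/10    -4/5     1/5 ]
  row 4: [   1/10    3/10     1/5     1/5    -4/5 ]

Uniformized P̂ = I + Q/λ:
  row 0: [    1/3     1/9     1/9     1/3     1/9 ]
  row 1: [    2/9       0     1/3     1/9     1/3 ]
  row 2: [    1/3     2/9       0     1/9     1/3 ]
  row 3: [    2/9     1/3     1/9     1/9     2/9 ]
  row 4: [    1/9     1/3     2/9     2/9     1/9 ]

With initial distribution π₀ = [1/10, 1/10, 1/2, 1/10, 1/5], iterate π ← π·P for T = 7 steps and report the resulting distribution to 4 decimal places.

t=0: π = [0.1000, 0.1000, 0.5000, 0.1000, 0.2000]
t=1: π = [0.2667, 0.2222, 0.1000, 0.1556, 0.2556]
t=2: π = [0.2346, 0.1889, 0.1778, 0.1988, 0.2000]
t=3: π = [0.2458, 0.1985, 0.1556, 0.1855, 0.2147]
t=4: π = [0.2430, 0.1953, 0.1618, 0.1896, 0.2104]
t=5: π = [0.2438, 0.1963, 0.1599, 0.1885, 0.2115]
t=6: π = [0.2436, 0.1960, 0.1605, 0.1888, 0.2112]
t=7: π = [0.2436, 0.1961, 0.1603, 0.1887, 0.2113]

π = [0.2436, 0.1961, 0.1603, 0.1887, 0.2113]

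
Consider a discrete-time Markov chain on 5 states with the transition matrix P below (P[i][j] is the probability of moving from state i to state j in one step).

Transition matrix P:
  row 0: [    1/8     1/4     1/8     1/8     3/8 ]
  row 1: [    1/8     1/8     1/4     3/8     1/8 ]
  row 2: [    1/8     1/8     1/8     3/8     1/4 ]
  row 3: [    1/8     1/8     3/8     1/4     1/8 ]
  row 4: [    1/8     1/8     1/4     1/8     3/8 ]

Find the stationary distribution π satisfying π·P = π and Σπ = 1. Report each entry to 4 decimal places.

Balance equations π_j = Σ_i π_i·P[i][j]:
  π_0 = 1/8·π_0 + 1/8·π_1 + 1/8·π_2 + 1/8·π_3 + 1/8·π_4
  π_1 = 1/4·π_0 + 1/8·π_1 + 1/8·π_2 + 1/8·π_3 + 1/8·π_4
  π_2 = 1/8·π_0 + 1/4·π_1 + 1/8·π_2 + 3/8·π_3 + 1/4·π_4
  π_3 = 1/8·π_0 + 3/8·π_1 + 3/8·π_2 + 1/4·π_3 + 1/8·π_4
  normalize: π_0 + π_1 + π_2 + π_3 + π_4 = 1
Solving the linear system gives exactly π = [1/8, 9/64, 461/1952, 489/1952, 967/3904].

π = [0.1250, 0.1406, 0.2362, 0.2505, 0.2477]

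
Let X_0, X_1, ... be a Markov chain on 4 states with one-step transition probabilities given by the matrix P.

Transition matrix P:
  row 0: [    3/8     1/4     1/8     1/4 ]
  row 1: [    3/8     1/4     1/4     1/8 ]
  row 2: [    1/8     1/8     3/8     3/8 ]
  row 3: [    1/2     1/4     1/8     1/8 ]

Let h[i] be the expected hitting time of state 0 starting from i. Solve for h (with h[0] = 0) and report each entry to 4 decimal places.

h = [0.0000, 2.9935, 3.7161, 2.5290]

First-step conditioning: h[0] = 0; for i ≠ 0, h[i] = 1 + Σ_k P[i][k]·h[k].
  h[1] = 1 + 1/4·h[1] + 1/4·h[2] + 1/8·h[3]
  h[2] = 1 + 1/8·h[1] + 3/8·h[2] + 3/8·h[3]
  h[3] = 1 + 1/4·h[1] + 1/8·h[2] + 1/8·h[3]
Solving the 3×3 linear system over states ≠ 0 gives exactly h = [0, 464/155, 576/155, 392/155] (h[0] = 0 is the target).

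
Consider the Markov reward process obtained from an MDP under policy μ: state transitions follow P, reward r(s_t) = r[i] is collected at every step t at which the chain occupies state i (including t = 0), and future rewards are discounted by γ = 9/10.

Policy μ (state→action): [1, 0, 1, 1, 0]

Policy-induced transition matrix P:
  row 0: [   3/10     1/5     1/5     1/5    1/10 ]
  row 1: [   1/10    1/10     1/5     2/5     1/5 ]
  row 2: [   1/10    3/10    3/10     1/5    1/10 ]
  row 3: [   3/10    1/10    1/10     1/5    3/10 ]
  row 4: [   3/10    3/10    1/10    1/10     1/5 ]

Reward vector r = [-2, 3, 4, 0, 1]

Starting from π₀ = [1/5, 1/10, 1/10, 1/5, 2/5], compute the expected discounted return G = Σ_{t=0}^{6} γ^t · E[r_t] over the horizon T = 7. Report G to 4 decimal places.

t=0: π = [0.2000, 0.1000, 0.1000, 0.2000, 0.4000], E[r] = 0.7000, γ^t·E[r] = 0.700000, running G = 0.700000
t=1: π = [0.2600, 0.2200, 0.1500, 0.1800, 0.1900], E[r] = 0.9300, γ^t·E[r] = 0.837000, running G = 1.537000
t=2: π = [0.2260, 0.1940, 0.1780, 0.2250, 0.1770], E[r] = 1.0190, γ^t·E[r] = 0.825390, running G = 2.362390
t=3: π = [0.2256, 0.1936, 0.1776, 0.2211, 0.1821], E[r] = 1.0221, γ^t·E[r] = 0.745111, running G = 3.107501
t=4: π = [0.2258, 0.1945, 0.1774, 0.2205, 0.1818], E[r] = 1.0235, γ^t·E[r] = 0.671538, running G = 3.779039
t=5: π = [0.2256, 0.1944, 0.1775, 0.2207, 0.1817], E[r] = 1.0238, γ^t·E[r] = 0.604561, running G = 4.383600
t=6: π = [0.2256, 0.1944, 0.1775, 0.2207, 0.1818], E[r] = 1.0238, γ^t·E[r] = 0.544084, running G = 4.927683

G = 4.9277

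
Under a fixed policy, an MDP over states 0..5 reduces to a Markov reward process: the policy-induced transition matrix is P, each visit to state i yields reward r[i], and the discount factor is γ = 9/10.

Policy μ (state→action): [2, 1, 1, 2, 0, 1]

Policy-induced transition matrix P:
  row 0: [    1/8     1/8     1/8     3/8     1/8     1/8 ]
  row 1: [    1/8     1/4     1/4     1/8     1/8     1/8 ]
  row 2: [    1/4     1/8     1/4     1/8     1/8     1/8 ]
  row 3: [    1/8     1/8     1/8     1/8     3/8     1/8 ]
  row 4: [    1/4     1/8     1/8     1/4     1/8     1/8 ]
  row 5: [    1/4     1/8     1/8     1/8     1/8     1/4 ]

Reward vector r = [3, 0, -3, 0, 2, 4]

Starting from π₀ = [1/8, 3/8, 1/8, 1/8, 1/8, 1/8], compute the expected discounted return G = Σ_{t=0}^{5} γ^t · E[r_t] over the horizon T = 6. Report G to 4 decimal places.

t=0: π = [0.1250, 0.3750, 0.1250, 0.1250, 0.1250, 0.1250], E[r] = 0.7500, γ^t·E[r] = 0.750000, running G = 0.750000
t=1: π = [0.1719, 0.1719, 0.1875, 0.1719, 0.1563, 0.1406], E[r] = 0.8281, γ^t·E[r] = 0.745313, running G = 1.495313
t=2: π = [0.1855, 0.1465, 0.1699, 0.1875, 0.1680, 0.1426], E[r] = 0.9531, γ^t·E[r] = 0.772031, running G = 2.267344
t=3: π = [0.1851, 0.1433, 0.1646, 0.1924, 0.1719, 0.1428], E[r] = 0.9766, γ^t·E[r] = 0.711914, running G = 2.979258
t=4: π = [0.1849, 0.1429, 0.1635, 0.1927, 0.1731, 0.1429], E[r] = 0.9819, γ^t·E[r] = 0.644207, running G = 3.623464
t=5: π = [0.1849, 0.1429, 0.1633, 0.1929, 0.1732, 0.1429], E[r] = 0.9827, γ^t·E[r] = 0.580268, running G = 4.203732

G = 4.2037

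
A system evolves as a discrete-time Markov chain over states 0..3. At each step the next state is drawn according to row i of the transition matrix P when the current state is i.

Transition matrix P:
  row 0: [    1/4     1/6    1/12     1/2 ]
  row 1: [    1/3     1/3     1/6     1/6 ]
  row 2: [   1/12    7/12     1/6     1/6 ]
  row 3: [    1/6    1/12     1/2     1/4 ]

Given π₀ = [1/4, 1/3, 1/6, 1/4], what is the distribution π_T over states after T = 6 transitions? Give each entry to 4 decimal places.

π = [0.2135, 0.2917, 0.2353, 0.2595]

t=0: π = [0.2500, 0.3333, 0.1667, 0.2500]
t=1: π = [0.2292, 0.2708, 0.2292, 0.2708]
t=2: π = [0.2118, 0.2847, 0.2378, 0.2656]
t=3: π = [0.2120, 0.2911, 0.2376, 0.2594]
t=4: π = [0.2130, 0.2925, 0.2355, 0.2589]
t=5: π = [0.2136, 0.2920, 0.2352, 0.2593]
t=6: π = [0.2135, 0.2917, 0.2353, 0.2595]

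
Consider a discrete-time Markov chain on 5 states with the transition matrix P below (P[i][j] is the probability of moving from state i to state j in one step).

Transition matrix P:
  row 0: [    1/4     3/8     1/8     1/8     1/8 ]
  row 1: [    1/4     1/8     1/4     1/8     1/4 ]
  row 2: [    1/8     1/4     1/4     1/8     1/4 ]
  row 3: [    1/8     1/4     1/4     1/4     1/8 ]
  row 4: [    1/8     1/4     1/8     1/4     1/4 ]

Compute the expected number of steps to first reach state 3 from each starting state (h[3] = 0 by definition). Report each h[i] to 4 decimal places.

h = [6.6338, 6.5287, 6.5156, 0.0000, 5.7011]

First-step conditioning: h[3] = 0; for i ≠ 3, h[i] = 1 + Σ_k P[i][k]·h[k].
  h[0] = 1 + 1/4·h[0] + 3/8·h[1] + 1/8·h[2] + 1/8·h[4]
  h[1] = 1 + 1/4·h[0] + 1/8·h[1] + 1/4·h[2] + 1/4·h[4]
  h[2] = 1 + 1/8·h[0] + 1/4·h[1] + 1/4·h[2] + 1/4·h[4]
  h[4] = 1 + 1/8·h[0] + 1/4·h[1] + 1/8·h[2] + 1/4·h[4]
Solving the 4×4 linear system over states ≠ 3 gives exactly h = [4040/609, 568/87, 3968/609, 0, 496/87] (h[3] = 0 is the target).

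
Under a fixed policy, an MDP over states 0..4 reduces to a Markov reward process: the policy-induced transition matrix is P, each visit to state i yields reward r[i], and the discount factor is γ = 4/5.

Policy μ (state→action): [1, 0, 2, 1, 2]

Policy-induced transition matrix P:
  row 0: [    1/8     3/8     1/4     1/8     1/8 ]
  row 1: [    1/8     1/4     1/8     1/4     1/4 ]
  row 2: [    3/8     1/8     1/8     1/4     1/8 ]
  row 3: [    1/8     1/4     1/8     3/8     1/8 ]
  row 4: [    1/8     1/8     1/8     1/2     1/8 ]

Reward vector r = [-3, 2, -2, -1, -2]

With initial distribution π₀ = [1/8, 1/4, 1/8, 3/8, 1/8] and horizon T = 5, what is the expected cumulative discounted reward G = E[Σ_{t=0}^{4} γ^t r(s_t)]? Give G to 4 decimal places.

G = -2.9160

t=0: π = [0.1250, 0.2500, 0.1250, 0.3750, 0.1250], E[r] = -0.7500, γ^t·E[r] = -0.750000, running G = -0.750000
t=1: π = [0.1563, 0.2344, 0.1406, 0.3125, 0.1563], E[r] = -0.9063, γ^t·E[r] = -0.725000, running G = -1.475000
t=2: π = [0.1602, 0.2324, 0.1445, 0.3086, 0.1543], E[r] = -0.9219, γ^t·E[r] = -0.590000, running G = -2.065000
t=3: π = [0.1611, 0.2327, 0.1450, 0.3071, 0.1541], E[r] = -0.9233, γ^t·E[r] = -0.472750, running G = -2.537750
t=4: π = [0.1613, 0.2328, 0.1451, 0.3068, 0.1541], E[r] = -0.9235, γ^t·E[r] = -0.378250, running G = -2.916000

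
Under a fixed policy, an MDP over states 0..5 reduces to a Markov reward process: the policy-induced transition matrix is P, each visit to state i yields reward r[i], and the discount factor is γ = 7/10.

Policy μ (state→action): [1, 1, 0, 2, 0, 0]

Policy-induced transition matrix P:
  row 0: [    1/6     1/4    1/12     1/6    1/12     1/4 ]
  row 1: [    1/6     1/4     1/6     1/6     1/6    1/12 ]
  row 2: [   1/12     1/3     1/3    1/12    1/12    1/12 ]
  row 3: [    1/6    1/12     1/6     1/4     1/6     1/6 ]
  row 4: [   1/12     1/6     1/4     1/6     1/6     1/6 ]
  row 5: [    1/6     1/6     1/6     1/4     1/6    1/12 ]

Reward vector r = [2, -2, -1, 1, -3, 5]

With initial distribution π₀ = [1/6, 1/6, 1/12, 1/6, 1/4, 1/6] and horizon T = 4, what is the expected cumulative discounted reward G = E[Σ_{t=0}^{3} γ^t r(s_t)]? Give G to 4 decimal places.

t=0: π = [0.1667, 0.1667, 0.0833, 0.1667, 0.2500, 0.1667], E[r] = 0.1667, γ^t·E[r] = 0.166667, running G = 0.166667
t=1: π = [0.1389, 0.1944, 0.1875, 0.1875, 0.1458, 0.1458], E[r] = 0.1806, γ^t·E[r] = 0.126389, running G = 0.293056
t=2: π = [0.1389, 0.2101, 0.1985, 0.1788, 0.1395, 0.1343], E[r] = 0.0909, γ^t·E[r] = 0.044520, running G = 0.337575
t=3: π = [0.1385, 0.2139, 0.1998, 0.1762, 0.1386, 0.1330], E[r] = 0.0749, γ^t·E[r] = 0.025705, running G = 0.363280

G = 0.3633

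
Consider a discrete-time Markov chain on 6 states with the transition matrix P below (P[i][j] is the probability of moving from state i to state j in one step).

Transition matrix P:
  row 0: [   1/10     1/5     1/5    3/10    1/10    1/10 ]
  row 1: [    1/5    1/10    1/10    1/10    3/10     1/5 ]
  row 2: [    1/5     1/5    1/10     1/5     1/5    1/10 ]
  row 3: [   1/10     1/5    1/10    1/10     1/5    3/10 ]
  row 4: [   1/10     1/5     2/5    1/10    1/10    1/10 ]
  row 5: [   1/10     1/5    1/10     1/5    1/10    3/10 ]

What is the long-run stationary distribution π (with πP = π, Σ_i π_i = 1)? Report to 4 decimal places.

Balance equations π_j = Σ_i π_i·P[i][j]:
  π_0 = 1/10·π_0 + 1/5·π_1 + 1/5·π_2 + 1/10·π_3 + 1/10·π_4 + 1/10·π_5
  π_1 = 1/5·π_0 + 1/10·π_1 + 1/5·π_2 + 1/5·π_3 + 1/5·π_4 + 1/5·π_5
  π_2 = 1/5·π_0 + 1/10·π_1 + 1/10·π_2 + 1/10·π_3 + 2/5·π_4 + 1/10·π_5
  π_3 = 3/10·π_0 + 1/10·π_1 + 1/5·π_2 + 1/10·π_3 + 1/10·π_4 + 1/5·π_5
  π_4 = 1/10·π_0 + 3/10·π_1 + 1/5·π_2 + 1/5·π_3 + 1/10·π_4 + 1/10·π_5
  normalize: π_0 + π_1 + π_2 + π_3 + π_4 + π_5 = 1
Solving the linear system gives exactly π = [1753/13024, 2/11, 1069/6512, 6/37, 2201/13024, 613/3256].

π = [0.1346, 0.1818, 0.1642, 0.1622, 0.1690, 0.1883]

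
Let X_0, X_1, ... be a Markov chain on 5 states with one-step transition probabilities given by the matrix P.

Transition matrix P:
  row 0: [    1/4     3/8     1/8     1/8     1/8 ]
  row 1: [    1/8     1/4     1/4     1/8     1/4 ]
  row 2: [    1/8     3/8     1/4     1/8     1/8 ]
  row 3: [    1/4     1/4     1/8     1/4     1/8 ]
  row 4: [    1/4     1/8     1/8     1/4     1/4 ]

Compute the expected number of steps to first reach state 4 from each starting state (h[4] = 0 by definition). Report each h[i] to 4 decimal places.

h = [6.0723, 5.3976, 6.0723, 6.1687, 0.0000]

First-step conditioning: h[4] = 0; for i ≠ 4, h[i] = 1 + Σ_k P[i][k]·h[k].
  h[0] = 1 + 1/4·h[0] + 3/8·h[1] + 1/8·h[2] + 1/8·h[3]
  h[1] = 1 + 1/8·h[0] + 1/4·h[1] + 1/4·h[2] + 1/8·h[3]
  h[2] = 1 + 1/8·h[0] + 3/8·h[1] + 1/4·h[2] + 1/8·h[3]
  h[3] = 1 + 1/4·h[0] + 1/4·h[1] + 1/8·h[2] + 1/4·h[3]
Solving the 4×4 linear system over states ≠ 4 gives exactly h = [504/83, 448/83, 504/83, 512/83, 0] (h[4] = 0 is the target).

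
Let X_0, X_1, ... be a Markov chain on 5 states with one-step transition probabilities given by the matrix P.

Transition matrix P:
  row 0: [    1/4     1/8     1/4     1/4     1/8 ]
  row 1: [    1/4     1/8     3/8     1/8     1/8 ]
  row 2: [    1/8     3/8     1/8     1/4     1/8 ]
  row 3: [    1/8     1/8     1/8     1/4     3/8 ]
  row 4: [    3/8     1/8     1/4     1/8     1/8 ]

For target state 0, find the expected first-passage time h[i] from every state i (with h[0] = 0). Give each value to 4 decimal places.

First-step conditioning: h[0] = 0; for i ≠ 0, h[i] = 1 + Σ_k P[i][k]·h[k].
  h[1] = 1 + 1/8·h[1] + 3/8·h[2] + 1/8·h[3] + 1/8·h[4]
  h[2] = 1 + 3/8·h[1] + 1/8·h[2] + 1/4·h[3] + 1/8·h[4]
  h[3] = 1 + 1/8·h[1] + 1/8·h[2] + 1/4·h[3] + 3/8·h[4]
  h[4] = 1 + 1/8·h[1] + 1/4·h[2] + 1/8·h[3] + 1/8·h[4]
Solving the 4×4 linear system over states ≠ 0 gives exactly h = [0, 289/63, 320/63, 310/63, 83/21] (h[0] = 0 is the target).

h = [0.0000, 4.5873, 5.0794, 4.9206, 3.9524]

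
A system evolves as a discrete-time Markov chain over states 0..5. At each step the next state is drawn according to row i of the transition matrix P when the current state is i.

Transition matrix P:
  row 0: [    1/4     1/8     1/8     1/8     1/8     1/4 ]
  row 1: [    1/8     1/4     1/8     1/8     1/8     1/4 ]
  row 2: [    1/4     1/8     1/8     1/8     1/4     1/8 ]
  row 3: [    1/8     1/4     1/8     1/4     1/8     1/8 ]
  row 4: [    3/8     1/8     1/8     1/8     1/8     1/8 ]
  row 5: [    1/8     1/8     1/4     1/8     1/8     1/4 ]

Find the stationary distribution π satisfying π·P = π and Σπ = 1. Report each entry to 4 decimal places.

π = [0.2053, 0.1633, 0.1494, 0.1429, 0.1437, 0.1955]

Balance equations π_j = Σ_i π_i·P[i][j]:
  π_0 = 1/4·π_0 + 1/8·π_1 + 1/4·π_2 + 1/8·π_3 + 3/8·π_4 + 1/8·π_5
  π_1 = 1/8·π_0 + 1/4·π_1 + 1/8·π_2 + 1/4·π_3 + 1/8·π_4 + 1/8·π_5
  π_2 = 1/8·π_0 + 1/8·π_1 + 1/8·π_2 + 1/8·π_3 + 1/8·π_4 + 1/4·π_5
  π_3 = 1/8·π_0 + 1/8·π_1 + 1/8·π_2 + 1/4·π_3 + 1/8·π_4 + 1/8·π_5
  π_4 = 1/8·π_0 + 1/8·π_1 + 1/4·π_2 + 1/8·π_3 + 1/8·π_4 + 1/8·π_5
  normalize: π_0 + π_1 + π_2 + π_3 + π_4 + π_5 = 1
Solving the linear system gives exactly π = [5240/25529, 8/49, 545/3647, 1/7, 524/3647, 713/3647].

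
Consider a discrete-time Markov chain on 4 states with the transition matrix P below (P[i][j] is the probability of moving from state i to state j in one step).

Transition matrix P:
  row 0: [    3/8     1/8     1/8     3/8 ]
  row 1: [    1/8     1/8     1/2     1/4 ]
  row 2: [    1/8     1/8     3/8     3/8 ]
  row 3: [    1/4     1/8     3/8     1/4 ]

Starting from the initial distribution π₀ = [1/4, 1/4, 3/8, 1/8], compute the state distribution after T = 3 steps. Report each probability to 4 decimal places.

t=0: π = [0.2500, 0.2500, 0.3750, 0.1250]
t=1: π = [0.2031, 0.1250, 0.3438, 0.3281]
t=2: π = [0.2168, 0.1250, 0.3398, 0.3184]
t=3: π = [0.2190, 0.1250, 0.3364, 0.3196]

π = [0.2190, 0.1250, 0.3364, 0.3196]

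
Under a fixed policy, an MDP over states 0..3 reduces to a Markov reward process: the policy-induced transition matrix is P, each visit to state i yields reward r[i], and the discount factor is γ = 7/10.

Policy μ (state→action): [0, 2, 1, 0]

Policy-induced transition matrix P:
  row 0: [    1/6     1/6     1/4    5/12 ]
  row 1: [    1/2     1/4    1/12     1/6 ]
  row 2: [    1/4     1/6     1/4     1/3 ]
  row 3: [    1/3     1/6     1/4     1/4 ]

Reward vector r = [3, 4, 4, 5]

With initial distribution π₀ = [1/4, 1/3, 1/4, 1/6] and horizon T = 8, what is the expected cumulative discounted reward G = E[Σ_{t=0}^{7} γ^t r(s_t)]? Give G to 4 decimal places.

t=0: π = [0.2500, 0.3333, 0.2500, 0.1667], E[r] = 3.9167, γ^t·E[r] = 3.916667, running G = 3.916667
t=1: π = [0.3264, 0.1944, 0.1944, 0.2847], E[r] = 3.9583, γ^t·E[r] = 2.770833, running G = 6.687500
t=2: π = [0.2951, 0.1829, 0.2176, 0.3044], E[r] = 4.0093, γ^t·E[r] = 1.964537, running G = 8.652037
t=3: π = [0.2965, 0.1819, 0.2195, 0.3021], E[r] = 4.0056, γ^t·E[r] = 1.373919, running G = 10.025956
t=4: π = [0.2959, 0.1818, 0.2197, 0.3025], E[r] = 4.0066, γ^t·E[r] = 0.961986, running G = 10.987942
t=5: π = [0.2960, 0.1818, 0.2197, 0.3025], E[r] = 4.0065, γ^t·E[r] = 0.673368, running G = 11.661310
t=6: π = [0.2960, 0.1818, 0.2197, 0.3025], E[r] = 4.0065, γ^t·E[r] = 0.471360, running G = 12.132670
t=7: π = [0.2960, 0.1818, 0.2197, 0.3025], E[r] = 4.0065, γ^t·E[r] = 0.329952, running G = 12.462622

G = 12.4626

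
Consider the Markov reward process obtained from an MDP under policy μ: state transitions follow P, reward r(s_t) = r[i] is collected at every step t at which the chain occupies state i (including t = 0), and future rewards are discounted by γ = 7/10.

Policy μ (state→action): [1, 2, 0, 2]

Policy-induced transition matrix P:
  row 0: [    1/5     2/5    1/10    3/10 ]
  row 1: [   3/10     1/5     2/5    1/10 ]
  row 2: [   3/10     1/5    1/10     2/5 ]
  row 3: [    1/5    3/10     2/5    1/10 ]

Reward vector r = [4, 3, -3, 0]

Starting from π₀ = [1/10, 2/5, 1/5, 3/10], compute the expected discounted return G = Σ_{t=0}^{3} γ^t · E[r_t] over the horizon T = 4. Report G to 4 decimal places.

t=0: π = [0.1000, 0.4000, 0.2000, 0.3000], E[r] = 1.0000, γ^t·E[r] = 1.000000, running G = 1.000000
t=1: π = [0.2600, 0.2500, 0.3100, 0.1800], E[r] = 0.8600, γ^t·E[r] = 0.602000, running G = 1.602000
t=2: π = [0.2560, 0.2700, 0.2290, 0.2450], E[r] = 1.1470, γ^t·E[r] = 0.562030, running G = 2.164030
t=3: π = [0.2499, 0.2757, 0.2545, 0.2199], E[r] = 1.0632, γ^t·E[r] = 0.364678, running G = 2.528708

G = 2.5287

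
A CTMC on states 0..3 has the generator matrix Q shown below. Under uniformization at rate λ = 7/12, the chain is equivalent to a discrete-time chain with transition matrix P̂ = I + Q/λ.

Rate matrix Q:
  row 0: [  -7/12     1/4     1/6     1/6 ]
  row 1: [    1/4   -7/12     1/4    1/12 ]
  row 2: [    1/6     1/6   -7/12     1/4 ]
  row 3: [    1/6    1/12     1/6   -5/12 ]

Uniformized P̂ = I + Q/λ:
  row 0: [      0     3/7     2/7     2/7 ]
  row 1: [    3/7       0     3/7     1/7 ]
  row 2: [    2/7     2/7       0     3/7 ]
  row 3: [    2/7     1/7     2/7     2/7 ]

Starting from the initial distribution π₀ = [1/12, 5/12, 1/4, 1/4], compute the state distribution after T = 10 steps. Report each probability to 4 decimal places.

π = [0.2463, 0.2175, 0.2463, 0.2899]

t=0: π = [0.0833, 0.4167, 0.2500, 0.2500]
t=1: π = [0.3214, 0.1429, 0.2738, 0.2619]
t=2: π = [0.2143, 0.2534, 0.2279, 0.3044]
t=3: π = [0.2607, 0.2004, 0.2568, 0.2821]
t=4: π = [0.2399, 0.2254, 0.2410, 0.2938]
t=5: π = [0.2494, 0.2136, 0.2491, 0.2879]
t=6: π = [0.2450, 0.2192, 0.2451, 0.2908]
t=7: π = [0.2470, 0.2166, 0.2470, 0.2894]
t=8: π = [0.2461, 0.2178, 0.2461, 0.2901]
t=9: π = [0.2465, 0.2172, 0.2465, 0.2898]
t=10: π = [0.2463, 0.2175, 0.2463, 0.2899]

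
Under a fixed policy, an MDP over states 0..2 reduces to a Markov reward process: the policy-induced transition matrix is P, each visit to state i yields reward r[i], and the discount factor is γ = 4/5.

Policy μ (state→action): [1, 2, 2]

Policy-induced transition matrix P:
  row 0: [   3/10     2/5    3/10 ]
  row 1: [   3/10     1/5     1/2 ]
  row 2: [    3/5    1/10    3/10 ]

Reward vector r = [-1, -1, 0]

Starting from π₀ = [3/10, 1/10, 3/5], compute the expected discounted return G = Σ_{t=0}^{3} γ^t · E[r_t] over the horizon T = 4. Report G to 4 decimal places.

G = -1.6978

t=0: π = [0.3000, 0.1000, 0.6000], E[r] = -0.4000, γ^t·E[r] = -0.400000, running G = -0.400000
t=1: π = [0.4800, 0.2000, 0.3200], E[r] = -0.6800, γ^t·E[r] = -0.544000, running G = -0.944000
t=2: π = [0.3960, 0.2640, 0.3400], E[r] = -0.6600, γ^t·E[r] = -0.422400, running G = -1.366400
t=3: π = [0.4020, 0.2452, 0.3528], E[r] = -0.6472, γ^t·E[r] = -0.331366, running G = -1.697766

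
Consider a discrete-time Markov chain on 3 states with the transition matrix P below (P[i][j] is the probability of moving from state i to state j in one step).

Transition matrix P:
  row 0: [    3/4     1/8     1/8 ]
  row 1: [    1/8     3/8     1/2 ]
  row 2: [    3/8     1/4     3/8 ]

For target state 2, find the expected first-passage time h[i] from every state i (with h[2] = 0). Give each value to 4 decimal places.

First-step conditioning: h[2] = 0; for i ≠ 2, h[i] = 1 + Σ_k P[i][k]·h[k].
  h[0] = 1 + 3/4·h[0] + 1/8·h[1]
  h[1] = 1 + 1/8·h[0] + 3/8·h[1]
Solving the 2×2 linear system over states ≠ 2 gives exactly h = [16/3, 8/3, 0] (h[2] = 0 is the target).

h = [5.3333, 2.6667, 0.0000]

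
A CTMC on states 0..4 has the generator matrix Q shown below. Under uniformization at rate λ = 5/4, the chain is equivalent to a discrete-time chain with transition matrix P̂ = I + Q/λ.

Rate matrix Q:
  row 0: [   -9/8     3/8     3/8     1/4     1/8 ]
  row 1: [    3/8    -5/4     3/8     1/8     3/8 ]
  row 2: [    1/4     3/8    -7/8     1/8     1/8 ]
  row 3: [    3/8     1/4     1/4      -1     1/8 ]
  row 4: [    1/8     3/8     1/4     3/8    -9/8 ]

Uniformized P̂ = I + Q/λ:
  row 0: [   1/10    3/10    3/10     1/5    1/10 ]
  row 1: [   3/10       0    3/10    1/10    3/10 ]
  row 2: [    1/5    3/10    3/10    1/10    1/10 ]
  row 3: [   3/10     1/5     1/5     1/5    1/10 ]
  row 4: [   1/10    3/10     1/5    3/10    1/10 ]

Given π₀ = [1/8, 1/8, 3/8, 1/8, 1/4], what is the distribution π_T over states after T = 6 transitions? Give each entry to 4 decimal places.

π = [0.2038, 0.2179, 0.2691, 0.1656, 0.1437]

t=0: π = [0.1250, 0.1250, 0.3750, 0.1250, 0.2500]
t=1: π = [0.1875, 0.2500, 0.2625, 0.1750, 0.1250]
t=2: π = [0.2113, 0.2075, 0.2700, 0.1613, 0.1500]
t=3: π = [0.2008, 0.2216, 0.2689, 0.1673, 0.1415]
t=4: π = [0.2047, 0.2168, 0.2691, 0.1651, 0.1443]
t=5: π = [0.2033, 0.2185, 0.2691, 0.1658, 0.1434]
t=6: π = [0.2038, 0.2179, 0.2691, 0.1656, 0.1437]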